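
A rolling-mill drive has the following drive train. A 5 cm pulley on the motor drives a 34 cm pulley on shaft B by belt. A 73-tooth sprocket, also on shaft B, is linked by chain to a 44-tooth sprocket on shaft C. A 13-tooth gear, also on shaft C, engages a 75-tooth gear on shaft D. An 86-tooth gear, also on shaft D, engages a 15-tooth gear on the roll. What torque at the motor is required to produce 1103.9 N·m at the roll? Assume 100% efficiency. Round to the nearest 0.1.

267.7 N·m

Overall ratio R = 6.8 × 0.60274 × 5.7692 × 0.17442 = 4.1243.
Input torque = output torque / R = 1103.9 / 4.1243 = 267.66 N·m.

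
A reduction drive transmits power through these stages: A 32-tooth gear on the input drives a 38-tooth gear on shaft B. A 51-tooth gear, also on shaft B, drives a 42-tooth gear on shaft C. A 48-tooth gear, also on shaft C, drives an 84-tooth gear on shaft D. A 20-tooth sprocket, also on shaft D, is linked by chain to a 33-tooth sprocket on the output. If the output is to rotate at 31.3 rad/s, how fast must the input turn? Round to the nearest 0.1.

Overall ratio R = 1.1875 × 0.82353 × 1.75 × 1.65 = 2.8238.
Required input speed = output speed × R = 31.3 × 2.8238 = 88.385 rad/s.

88.4 rad/s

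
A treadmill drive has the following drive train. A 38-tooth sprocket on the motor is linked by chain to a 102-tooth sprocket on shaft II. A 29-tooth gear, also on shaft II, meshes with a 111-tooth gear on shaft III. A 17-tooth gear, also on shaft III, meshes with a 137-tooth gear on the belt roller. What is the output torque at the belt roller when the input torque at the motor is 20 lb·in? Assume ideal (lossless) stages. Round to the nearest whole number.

1656 lb·in

chain 102/38 = 2.6842 → τ = 20·2.6842 = 53.684 lb·in
gear mesh 111/29 = 3.8276 → τ = 53.684·3.8276 = 205.48 lb·in
gear mesh 137/17 = 8.0588 → τ = 205.48·8.0588 = 1655.9 lb·in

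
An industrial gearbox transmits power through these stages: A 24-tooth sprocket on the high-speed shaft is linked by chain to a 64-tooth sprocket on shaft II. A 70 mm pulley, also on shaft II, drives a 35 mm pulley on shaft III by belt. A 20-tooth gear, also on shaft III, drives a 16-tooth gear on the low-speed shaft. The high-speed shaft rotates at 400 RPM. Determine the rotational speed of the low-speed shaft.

375 RPM

chain 64/24 = 2.6667 → 400/2.6667 = 150 RPM
belt 35/70 = 0.5 → 150/0.5 = 300 RPM
gear mesh 16/20 = 0.8 → 300/0.8 = 375 RPM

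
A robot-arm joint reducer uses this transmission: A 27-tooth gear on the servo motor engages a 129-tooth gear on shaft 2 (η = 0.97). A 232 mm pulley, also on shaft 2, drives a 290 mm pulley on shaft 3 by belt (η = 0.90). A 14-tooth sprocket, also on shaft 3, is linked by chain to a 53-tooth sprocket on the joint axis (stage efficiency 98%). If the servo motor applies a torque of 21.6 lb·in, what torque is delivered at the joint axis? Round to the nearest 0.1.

gear mesh 129/27 = 4.7778 → τ = 21.6·4.7778·0.97 = 100.1 lb·in
belt 290/232 = 1.25 → τ = 100.1·1.25·0.90 = 112.62 lb·in
chain 53/14 = 3.7857 → τ = 112.62·3.7857·0.98 = 417.81 lb·in

417.8 lb·in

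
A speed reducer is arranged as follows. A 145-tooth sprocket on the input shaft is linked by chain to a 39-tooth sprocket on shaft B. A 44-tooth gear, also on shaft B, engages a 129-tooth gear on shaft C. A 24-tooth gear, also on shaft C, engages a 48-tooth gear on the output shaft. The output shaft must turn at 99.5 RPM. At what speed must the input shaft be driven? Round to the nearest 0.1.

Overall ratio R = 0.26897 × 2.9318 × 2 = 1.5771.
Required input speed = output speed × R = 99.5 × 1.5771 = 156.92 RPM.

156.9 RPM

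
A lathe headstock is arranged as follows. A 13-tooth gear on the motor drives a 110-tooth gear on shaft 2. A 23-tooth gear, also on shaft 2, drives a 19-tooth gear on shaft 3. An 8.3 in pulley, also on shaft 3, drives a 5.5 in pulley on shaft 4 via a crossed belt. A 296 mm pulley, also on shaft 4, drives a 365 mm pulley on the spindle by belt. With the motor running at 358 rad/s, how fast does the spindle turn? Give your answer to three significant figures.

62.7 rad/s

Gear mesh: ratio = 110/13 = 8.4615, so shaft 2 turns at 358 / 8.4615 = 42.309 rad/s.
Gear mesh: ratio = 19/23 = 0.82609, so shaft 3 turns at 42.309 / 0.82609 = 51.216 rad/s.
Belt: ratio = 5.5/8.3 = 0.66265, so shaft 4 turns at 51.216 / 0.66265 = 77.29 rad/s.
Belt: ratio = 365/296 = 1.2331, so the spindle turns at 77.29 / 1.2331 = 62.679 rad/s.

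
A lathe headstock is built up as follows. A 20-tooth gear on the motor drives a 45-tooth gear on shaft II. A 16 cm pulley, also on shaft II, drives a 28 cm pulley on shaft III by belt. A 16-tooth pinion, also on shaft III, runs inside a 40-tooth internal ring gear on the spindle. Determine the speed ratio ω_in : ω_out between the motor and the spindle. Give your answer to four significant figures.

9.844

Each stage contributes driven/driver: gear mesh 45/20 = 2.25, belt 28/16 = 1.75, internal gear 40/16 = 2.5.
Overall: 2.25 × 1.75 × 2.5 = 9.8438.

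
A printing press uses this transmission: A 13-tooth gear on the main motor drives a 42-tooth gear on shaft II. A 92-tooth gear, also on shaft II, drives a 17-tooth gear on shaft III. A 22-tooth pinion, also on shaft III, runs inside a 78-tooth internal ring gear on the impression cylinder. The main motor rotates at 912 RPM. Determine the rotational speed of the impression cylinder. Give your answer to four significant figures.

430.9 RPM

the main motor → shaft II (gear mesh, 42/13): 912 ÷ 3.2308 = 282.29 RPM
shaft II → shaft III (gear mesh, 17/92): 282.29 ÷ 0.18478 = 1527.7 RPM
shaft III → the impression cylinder (internal gear, 78/22): 1527.7 ÷ 3.5455 = 430.88 RPM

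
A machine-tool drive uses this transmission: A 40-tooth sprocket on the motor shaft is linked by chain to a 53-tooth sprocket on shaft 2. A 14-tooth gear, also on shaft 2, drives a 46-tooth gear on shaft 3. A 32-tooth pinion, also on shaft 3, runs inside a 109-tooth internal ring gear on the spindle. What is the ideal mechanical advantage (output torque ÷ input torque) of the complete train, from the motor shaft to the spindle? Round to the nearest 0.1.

Each stage contributes driven/driver: chain 53/40 = 1.325, gear mesh 46/14 = 3.2857, internal gear 109/32 = 3.4062.
Overall: 1.325 × 3.2857 × 3.4062 = 14.829.

14.8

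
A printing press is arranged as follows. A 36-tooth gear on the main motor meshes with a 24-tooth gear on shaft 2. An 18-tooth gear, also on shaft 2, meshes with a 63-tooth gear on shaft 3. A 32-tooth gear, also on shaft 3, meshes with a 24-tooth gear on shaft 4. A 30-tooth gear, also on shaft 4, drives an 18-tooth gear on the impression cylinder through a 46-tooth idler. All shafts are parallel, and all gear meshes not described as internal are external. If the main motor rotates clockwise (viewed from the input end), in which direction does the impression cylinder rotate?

counterclockwise

the main motor → shaft 2: external mesh, 1 reversal → CCW.
shaft 2 → shaft 3: external mesh, 1 reversal → CW.
shaft 3 → shaft 4: external mesh, 1 reversal → CCW.
shaft 4 → the impression cylinder: driver → idler → driven is 2 external meshes, 2 reversals → CCW.
5 reversals in total — an odd number — so the impression cylinder turns opposite to the main motor.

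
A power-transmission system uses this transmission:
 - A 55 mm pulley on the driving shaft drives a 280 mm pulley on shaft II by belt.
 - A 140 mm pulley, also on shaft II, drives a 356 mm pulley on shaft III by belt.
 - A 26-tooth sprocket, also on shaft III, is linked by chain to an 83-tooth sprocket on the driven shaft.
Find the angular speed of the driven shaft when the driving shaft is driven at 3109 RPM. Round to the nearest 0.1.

75.2 RPM

the driving shaft → shaft II (belt, 280/55): 3109 ÷ 5.0909 = 610.7 RPM
shaft II → shaft III (belt, 356/140): 610.7 ÷ 2.5429 = 240.16 RPM
shaft III → the driven shaft (chain, 83/26): 240.16 ÷ 3.1923 = 75.231 RPM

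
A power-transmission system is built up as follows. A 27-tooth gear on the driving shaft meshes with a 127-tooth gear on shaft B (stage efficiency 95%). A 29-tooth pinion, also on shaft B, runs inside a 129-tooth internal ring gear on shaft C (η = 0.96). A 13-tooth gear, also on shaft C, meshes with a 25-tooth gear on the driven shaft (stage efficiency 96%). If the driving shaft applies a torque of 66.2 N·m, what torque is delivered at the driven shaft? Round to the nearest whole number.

After the gear mesh (127/27): 66.2 × 4.7037 × 0.95 = 295.82 N·m
After the internal gear (129/29): 295.82 × 4.4483 × 0.96 = 1263.2 N·m
After the gear mesh (25/13): 1263.2 × 1.9231 × 0.96 = 2332.1 N·m

2332 N·m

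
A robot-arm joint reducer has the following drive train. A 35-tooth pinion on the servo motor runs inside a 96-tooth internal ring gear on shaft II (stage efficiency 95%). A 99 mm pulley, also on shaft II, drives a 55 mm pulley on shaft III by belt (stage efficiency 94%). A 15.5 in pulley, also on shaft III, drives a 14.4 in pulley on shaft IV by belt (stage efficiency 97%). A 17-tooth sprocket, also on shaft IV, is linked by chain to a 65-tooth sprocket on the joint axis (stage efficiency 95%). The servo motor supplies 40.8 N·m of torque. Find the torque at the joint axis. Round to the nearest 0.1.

After the internal gear (96/35): 40.8 × 2.7429 × 0.95 = 106.31 N·m
After the belt (55/99): 106.31 × 0.55556 × 0.94 = 55.519 N·m
After the belt (14.4/15.5): 55.519 × 0.92903 × 0.97 = 50.032 N·m
After the chain (65/17): 50.032 × 3.8235 × 0.95 = 181.73 N·m

181.7 N·m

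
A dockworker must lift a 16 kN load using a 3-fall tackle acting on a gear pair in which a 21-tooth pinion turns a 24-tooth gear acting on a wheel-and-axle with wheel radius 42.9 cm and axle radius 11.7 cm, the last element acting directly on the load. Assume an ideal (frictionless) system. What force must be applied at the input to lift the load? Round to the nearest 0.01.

Block-and-tackle MA = number of supporting rope parts = 3.
Gear pair MA = 24/21 = 1.1429.
Wheel-and-axle MA = R/r = 42.9/11.7 = 3.6667.
Combined ideal MA = 3 × 1.1429 × 3.6667 = 12.571.
Effort = load / MA = 16 / 12.571 = 1.2727 kN.

1.27 kN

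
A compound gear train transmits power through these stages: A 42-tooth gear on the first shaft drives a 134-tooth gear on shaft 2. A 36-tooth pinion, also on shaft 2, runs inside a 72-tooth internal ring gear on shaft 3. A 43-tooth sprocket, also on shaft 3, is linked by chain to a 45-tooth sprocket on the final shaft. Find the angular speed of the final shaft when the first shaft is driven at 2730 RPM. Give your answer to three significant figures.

Gear mesh: ratio = 134/42 = 3.1905, so shaft 2 turns at 2730 / 3.1905 = 855.67 RPM.
Internal gear: ratio = 72/36 = 2, so shaft 3 turns at 855.67 / 2 = 427.84 RPM.
Chain: ratio = 45/43 = 1.0465, so the final shaft turns at 427.84 / 1.0465 = 408.82 RPM.

409 RPM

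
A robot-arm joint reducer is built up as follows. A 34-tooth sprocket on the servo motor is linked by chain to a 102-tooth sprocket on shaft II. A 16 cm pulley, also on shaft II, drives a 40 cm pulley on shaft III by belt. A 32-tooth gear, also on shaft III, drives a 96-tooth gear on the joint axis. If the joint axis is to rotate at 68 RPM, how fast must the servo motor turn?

Overall ratio R = 3 × 2.5 × 3 = 22.5.
Required input speed = output speed × R = 68 × 22.5 = 1530 RPM.

1530 RPM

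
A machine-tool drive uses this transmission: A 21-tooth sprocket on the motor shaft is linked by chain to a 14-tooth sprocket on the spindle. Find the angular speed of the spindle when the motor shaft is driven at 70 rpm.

Chain: ratio = 14/21 = 0.66667, so the spindle turns at 70 / 0.66667 = 105 rpm.

105 rpm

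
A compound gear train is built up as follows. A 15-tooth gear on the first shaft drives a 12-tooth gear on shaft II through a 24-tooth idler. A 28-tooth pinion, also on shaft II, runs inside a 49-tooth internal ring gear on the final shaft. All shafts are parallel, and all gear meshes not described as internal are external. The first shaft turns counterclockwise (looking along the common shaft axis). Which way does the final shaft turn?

the first shaft → shaft II: driver → idler → driven is 2 external meshes, 2 reversals → CCW.
shaft II → the final shaft: internal mesh, same direction → CCW.
2 reversals in total — an even number — so the final shaft turns the same way as the first shaft.

counterclockwise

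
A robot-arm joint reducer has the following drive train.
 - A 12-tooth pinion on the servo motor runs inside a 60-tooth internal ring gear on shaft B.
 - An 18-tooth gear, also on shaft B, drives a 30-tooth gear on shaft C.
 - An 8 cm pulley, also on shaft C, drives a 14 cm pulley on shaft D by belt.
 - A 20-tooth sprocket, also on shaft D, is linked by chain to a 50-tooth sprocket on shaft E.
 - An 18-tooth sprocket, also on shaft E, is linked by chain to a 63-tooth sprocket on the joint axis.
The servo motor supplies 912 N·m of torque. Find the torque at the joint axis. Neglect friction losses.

After the internal gear (60/12): 912 × 5 = 4560 N·m
After the gear mesh (30/18): 4560 × 1.6667 = 7600 N·m
After the belt (14/8): 7600 × 1.75 = 13300 N·m
After the chain (50/20): 13300 × 2.5 = 33250 N·m
After the chain (63/18): 33250 × 3.5 = 116375 N·m

116375 N·m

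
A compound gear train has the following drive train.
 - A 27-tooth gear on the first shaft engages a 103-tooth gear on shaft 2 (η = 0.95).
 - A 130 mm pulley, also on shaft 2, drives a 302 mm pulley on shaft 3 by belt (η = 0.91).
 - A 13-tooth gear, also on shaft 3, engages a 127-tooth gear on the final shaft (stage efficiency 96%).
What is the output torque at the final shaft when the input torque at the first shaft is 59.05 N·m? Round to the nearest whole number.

Gear mesh: ratio = 103/27 = 3.8148; torque at shaft 2 = 59.05 × 3.8148 × 0.95 = 214 N·m.
Belt: ratio = 302/130 = 2.3231; torque at shaft 3 = 214 × 2.3231 × 0.91 = 452.4 N·m.
Gear mesh: ratio = 127/13 = 9.7692; torque at the final shaft = 452.4 × 9.7692 × 0.96 = 4242.8 N·m.

4243 N·m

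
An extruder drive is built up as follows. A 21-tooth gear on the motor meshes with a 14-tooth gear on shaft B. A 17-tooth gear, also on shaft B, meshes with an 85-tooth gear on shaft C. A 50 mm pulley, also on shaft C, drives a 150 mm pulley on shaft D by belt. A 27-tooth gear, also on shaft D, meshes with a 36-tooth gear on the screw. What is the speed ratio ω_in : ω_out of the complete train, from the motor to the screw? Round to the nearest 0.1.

13.3

Each stage contributes driven/driver: gear mesh 14/21 = 0.66667, gear mesh 85/17 = 5, belt 150/50 = 3, gear mesh 36/27 = 1.3333.
Overall: 0.66667 × 5 × 3 × 1.3333 = 13.333.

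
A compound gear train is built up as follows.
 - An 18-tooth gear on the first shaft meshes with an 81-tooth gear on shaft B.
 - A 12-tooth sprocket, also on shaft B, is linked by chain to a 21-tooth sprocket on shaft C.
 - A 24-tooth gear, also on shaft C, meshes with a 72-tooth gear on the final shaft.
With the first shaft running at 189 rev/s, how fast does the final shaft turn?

the first shaft → shaft B (gear mesh, 81/18): 189 ÷ 4.5 = 42 rev/s
shaft B → shaft C (chain, 21/12): 42 ÷ 1.75 = 24 rev/s
shaft C → the final shaft (gear mesh, 72/24): 24 ÷ 3 = 8 rev/s

8 rev/s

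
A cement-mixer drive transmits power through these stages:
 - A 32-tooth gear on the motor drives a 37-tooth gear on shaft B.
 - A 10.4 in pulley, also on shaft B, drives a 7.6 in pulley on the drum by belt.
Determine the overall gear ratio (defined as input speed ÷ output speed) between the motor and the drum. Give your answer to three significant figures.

0.845

Each stage contributes driven/driver: gear mesh 37/32 = 1.1562, belt 7.6/10.4 = 0.73077.
Overall: 1.1562 × 0.73077 = 0.84495.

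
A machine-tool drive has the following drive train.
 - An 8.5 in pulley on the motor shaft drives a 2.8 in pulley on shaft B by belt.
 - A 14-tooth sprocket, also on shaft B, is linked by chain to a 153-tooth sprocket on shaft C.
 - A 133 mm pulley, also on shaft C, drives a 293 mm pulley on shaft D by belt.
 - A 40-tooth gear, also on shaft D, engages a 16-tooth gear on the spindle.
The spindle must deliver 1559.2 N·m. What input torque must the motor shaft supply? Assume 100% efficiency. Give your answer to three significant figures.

Overall ratio R = 0.32941 × 10.929 × 2.203 × 0.4 = 3.1723.
Input torque = output torque / R = 1559.2 / 3.1723 = 491.5 N·m.

491 N·m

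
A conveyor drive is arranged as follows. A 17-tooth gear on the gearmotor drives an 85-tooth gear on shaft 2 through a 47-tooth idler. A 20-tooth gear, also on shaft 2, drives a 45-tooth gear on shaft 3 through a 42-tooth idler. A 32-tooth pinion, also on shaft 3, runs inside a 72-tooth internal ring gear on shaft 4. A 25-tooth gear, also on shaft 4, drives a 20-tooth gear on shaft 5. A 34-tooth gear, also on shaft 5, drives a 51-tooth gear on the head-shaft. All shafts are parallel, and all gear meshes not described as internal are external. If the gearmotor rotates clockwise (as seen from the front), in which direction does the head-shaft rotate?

the gearmotor → shaft 2: driver → idler → driven is 2 external meshes, 2 reversals → CW.
shaft 2 → shaft 3: driver → idler → driven is 2 external meshes, 2 reversals → CW.
shaft 3 → shaft 4: internal mesh, same direction → CW.
shaft 4 → shaft 5: external mesh, 1 reversal → CCW.
shaft 5 → the head-shaft: external mesh, 1 reversal → CW.
6 reversals in total — an even number — so the head-shaft turns the same way as the gearmotor.

clockwise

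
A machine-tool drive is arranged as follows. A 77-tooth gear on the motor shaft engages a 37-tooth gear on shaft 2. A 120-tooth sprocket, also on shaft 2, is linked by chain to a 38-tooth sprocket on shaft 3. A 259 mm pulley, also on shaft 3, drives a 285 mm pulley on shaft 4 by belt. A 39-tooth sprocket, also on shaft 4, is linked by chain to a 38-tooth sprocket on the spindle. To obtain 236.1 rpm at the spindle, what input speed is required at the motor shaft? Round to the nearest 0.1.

38.5 rpm

Overall ratio R = 0.48052 × 0.31667 × 1.1004 × 0.97436 = 0.16315.
Required input speed = output speed × R = 236.1 × 0.16315 = 38.519 rpm.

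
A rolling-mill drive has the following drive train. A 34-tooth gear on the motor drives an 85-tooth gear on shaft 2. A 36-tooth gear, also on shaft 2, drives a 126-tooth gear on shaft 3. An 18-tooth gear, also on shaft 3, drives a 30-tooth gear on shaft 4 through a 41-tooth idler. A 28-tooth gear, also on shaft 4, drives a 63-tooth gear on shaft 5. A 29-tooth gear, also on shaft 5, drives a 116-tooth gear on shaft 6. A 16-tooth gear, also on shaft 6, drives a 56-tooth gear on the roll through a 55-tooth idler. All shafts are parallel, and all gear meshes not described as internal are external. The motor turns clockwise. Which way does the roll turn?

the motor → shaft 2: external mesh, 1 reversal → CCW.
shaft 2 → shaft 3: external mesh, 1 reversal → CW.
shaft 3 → shaft 4: driver → idler → driven is 2 external meshes, 2 reversals → CW.
shaft 4 → shaft 5: external mesh, 1 reversal → CCW.
shaft 5 → shaft 6: external mesh, 1 reversal → CW.
shaft 6 → the roll: driver → idler → driven is 2 external meshes, 2 reversals → CW.
8 reversals in total — an even number — so the roll turns the same way as the motor.

clockwise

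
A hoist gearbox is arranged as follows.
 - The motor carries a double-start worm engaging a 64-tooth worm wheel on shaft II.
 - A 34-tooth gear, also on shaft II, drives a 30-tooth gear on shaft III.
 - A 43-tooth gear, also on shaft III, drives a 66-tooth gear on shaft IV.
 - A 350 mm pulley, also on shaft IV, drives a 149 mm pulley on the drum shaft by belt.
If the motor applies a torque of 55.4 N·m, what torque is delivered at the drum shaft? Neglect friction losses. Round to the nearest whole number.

Worm: ratio = 64/2 = 32; torque at shaft II = 55.4 × 32 = 1772.8 N·m.
Gear mesh: ratio = 30/34 = 0.88235; torque at shaft III = 1772.8 × 0.88235 = 1564.2 N·m.
Gear mesh: ratio = 66/43 = 1.5349; torque at shaft IV = 1564.2 × 1.5349 = 2400.9 N·m.
Belt: ratio = 149/350 = 0.42571; torque at the drum shaft = 2400.9 × 0.42571 = 1022.1 N·m.

1022 N·m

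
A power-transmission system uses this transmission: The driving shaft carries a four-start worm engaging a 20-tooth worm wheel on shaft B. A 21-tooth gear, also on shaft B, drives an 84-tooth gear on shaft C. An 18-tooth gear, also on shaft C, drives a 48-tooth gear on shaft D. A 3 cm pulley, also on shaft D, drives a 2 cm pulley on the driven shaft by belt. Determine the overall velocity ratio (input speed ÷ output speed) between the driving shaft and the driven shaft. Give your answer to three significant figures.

35.6

Each stage contributes driven/driver: worm 20/4 = 5, gear mesh 84/21 = 4, gear mesh 48/18 = 2.6667, belt 2/3 = 0.66667.
Overall: 5 × 4 × 2.6667 × 0.66667 = 35.556.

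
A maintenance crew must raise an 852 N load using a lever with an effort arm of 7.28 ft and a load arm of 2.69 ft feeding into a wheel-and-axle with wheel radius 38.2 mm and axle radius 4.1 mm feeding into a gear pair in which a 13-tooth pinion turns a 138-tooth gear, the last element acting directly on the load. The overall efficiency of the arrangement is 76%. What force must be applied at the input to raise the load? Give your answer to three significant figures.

4.19 N

Lever MA = effort arm / load arm = 7.28/2.69 = 2.7063.
Wheel-and-axle MA = R/r = 38.2/4.1 = 9.3171.
Gear pair MA = 138/13 = 10.615.
Combined ideal MA = 2.7063 × 9.3171 × 10.615 = 267.67.
Actual MA = 267.67 × 0.76 = 203.43.
Effort = load / actual MA = 852 / 203.43 = 4.1882 N.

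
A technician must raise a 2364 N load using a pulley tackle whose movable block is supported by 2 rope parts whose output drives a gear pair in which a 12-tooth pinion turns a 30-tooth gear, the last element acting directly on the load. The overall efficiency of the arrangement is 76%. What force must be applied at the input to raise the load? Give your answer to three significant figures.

Block-and-tackle MA = number of supporting rope parts = 2.
Gear pair MA = 30/12 = 2.5.
Combined ideal MA = 2 × 2.5 = 5.
Actual MA = 5 × 0.76 = 3.8.
Effort = load / actual MA = 2364 / 3.8 = 622.11 N.

622 N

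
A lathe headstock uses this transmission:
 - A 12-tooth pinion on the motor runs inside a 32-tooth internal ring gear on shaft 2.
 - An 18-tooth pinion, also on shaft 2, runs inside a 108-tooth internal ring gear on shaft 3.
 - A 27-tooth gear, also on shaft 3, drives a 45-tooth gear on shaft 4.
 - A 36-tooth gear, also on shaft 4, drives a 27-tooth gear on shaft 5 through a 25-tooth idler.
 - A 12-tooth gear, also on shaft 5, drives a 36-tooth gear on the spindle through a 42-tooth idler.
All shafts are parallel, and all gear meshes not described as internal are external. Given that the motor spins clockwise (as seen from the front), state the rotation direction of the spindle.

the motor → shaft 2: internal mesh, same direction → CW.
shaft 2 → shaft 3: internal mesh, same direction → CW.
shaft 3 → shaft 4: external mesh, 1 reversal → CCW.
shaft 4 → shaft 5: driver → idler → driven is 2 external meshes, 2 reversals → CCW.
shaft 5 → the spindle: driver → idler → driven is 2 external meshes, 2 reversals → CCW.
5 reversals in total — an odd number — so the spindle turns opposite to the motor.

anticlockwise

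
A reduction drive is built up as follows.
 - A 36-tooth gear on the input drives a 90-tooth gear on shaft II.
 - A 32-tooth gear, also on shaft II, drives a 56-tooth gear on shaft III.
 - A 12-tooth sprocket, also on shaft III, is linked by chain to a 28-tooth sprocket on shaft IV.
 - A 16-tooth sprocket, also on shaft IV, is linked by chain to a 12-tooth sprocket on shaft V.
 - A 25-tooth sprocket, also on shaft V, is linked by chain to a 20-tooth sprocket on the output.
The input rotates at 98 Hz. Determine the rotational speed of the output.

16 Hz

the input → shaft II (gear mesh, 90/36): 98 ÷ 2.5 = 39.2 Hz
shaft II → shaft III (gear mesh, 56/32): 39.2 ÷ 1.75 = 22.4 Hz
shaft III → shaft IV (chain, 28/12): 22.4 ÷ 2.3333 = 9.6 Hz
shaft IV → shaft V (chain, 12/16): 9.6 ÷ 0.75 = 12.8 Hz
shaft V → the output (chain, 20/25): 12.8 ÷ 0.8 = 16 Hz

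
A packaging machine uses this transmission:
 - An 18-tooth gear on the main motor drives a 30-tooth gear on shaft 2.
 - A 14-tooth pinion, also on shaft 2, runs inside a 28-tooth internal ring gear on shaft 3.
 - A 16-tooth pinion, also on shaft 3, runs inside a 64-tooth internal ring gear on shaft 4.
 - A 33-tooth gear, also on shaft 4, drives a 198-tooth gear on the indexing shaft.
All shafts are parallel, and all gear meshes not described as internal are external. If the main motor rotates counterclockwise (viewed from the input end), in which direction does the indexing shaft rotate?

counterclockwise

the main motor → shaft 2: external mesh, 1 reversal → CW.
shaft 2 → shaft 3: internal mesh, same direction → CW.
shaft 3 → shaft 4: internal mesh, same direction → CW.
shaft 4 → the indexing shaft: external mesh, 1 reversal → CCW.
2 reversals in total — an even number — so the indexing shaft turns the same way as the main motor.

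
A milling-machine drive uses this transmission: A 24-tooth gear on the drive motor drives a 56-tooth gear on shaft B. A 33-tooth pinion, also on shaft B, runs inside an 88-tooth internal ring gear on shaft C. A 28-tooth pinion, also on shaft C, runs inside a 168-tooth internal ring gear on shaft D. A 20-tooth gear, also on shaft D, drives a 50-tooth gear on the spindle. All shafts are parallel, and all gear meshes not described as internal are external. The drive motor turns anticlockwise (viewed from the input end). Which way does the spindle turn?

the drive motor → shaft B: external mesh, 1 reversal → CW.
shaft B → shaft C: internal mesh, same direction → CW.
shaft C → shaft D: internal mesh, same direction → CW.
shaft D → the spindle: external mesh, 1 reversal → CCW.
2 reversals in total — an even number — so the spindle turns the same way as the drive motor.

anticlockwise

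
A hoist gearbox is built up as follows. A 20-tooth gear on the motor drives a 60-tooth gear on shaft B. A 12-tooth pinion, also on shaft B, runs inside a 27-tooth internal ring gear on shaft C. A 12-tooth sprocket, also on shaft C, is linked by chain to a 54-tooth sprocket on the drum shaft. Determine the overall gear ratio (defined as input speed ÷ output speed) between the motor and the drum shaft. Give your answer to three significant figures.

Each stage contributes driven/driver: gear mesh 60/20 = 3, internal gear 27/12 = 2.25, chain 54/12 = 4.5.
Overall: 3 × 2.25 × 4.5 = 30.375.

30.4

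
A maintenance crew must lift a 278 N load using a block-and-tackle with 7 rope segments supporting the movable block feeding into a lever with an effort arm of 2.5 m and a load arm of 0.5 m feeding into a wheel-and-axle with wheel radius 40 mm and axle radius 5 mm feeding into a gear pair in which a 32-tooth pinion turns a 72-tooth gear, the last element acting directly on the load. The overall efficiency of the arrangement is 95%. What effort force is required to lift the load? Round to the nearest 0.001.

Block-and-tackle MA = number of supporting rope parts = 7.
Lever MA = effort arm / load arm = 2.5/0.5 = 5.
Wheel-and-axle MA = R/r = 40/5 = 8.
Gear pair MA = 72/32 = 2.25.
Combined ideal MA = 7 × 5 × 8 × 2.25 = 630.
Actual MA = 630 × 0.95 = 598.5.
Effort = load / actual MA = 278 / 598.5 = 0.46449 N.

0.464 N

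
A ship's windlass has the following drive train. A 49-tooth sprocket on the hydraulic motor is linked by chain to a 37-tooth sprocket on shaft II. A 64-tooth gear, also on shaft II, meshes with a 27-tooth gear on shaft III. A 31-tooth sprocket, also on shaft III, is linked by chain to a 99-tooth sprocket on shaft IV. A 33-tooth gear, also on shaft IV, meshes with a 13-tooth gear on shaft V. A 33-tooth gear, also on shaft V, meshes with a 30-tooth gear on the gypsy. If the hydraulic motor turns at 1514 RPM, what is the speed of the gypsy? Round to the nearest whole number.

4156 RPM

the hydraulic motor → shaft II (chain, 37/49): 1514 ÷ 0.7551 = 2005 RPM
shaft II → shaft III (gear mesh, 27/64): 2005 ÷ 0.42188 = 4752.7 RPM
shaft III → shaft IV (chain, 99/31): 4752.7 ÷ 3.1935 = 1488.2 RPM
shaft IV → shaft V (gear mesh, 13/33): 1488.2 ÷ 0.39394 = 3777.8 RPM
shaft V → the gypsy (gear mesh, 30/33): 3777.8 ÷ 0.90909 = 4155.5 RPM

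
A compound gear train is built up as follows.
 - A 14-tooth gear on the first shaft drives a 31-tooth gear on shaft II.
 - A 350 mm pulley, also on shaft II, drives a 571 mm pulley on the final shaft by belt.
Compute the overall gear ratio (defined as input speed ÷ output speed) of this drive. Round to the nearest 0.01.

Each stage contributes driven/driver: gear mesh 31/14 = 2.2143, belt 571/350 = 1.6314.
Overall: 2.2143 × 1.6314 = 3.6124.

3.61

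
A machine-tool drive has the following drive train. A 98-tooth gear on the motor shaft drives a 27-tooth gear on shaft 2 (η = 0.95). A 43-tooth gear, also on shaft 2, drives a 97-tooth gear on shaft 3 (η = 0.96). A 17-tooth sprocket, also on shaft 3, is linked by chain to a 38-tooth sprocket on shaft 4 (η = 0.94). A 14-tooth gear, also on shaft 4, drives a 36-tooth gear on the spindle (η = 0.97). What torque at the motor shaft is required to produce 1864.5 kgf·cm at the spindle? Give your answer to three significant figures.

Overall ratio R = 0.27551 × 2.2558 × 2.2353 × 2.5714 = 3.5723; overall efficiency η = 0.95 × 0.96 × 0.94 × 0.97 = 0.8316.
Input torque = output torque / (R × η) = 1864.5 / (3.5723 × 0.8316) = 627.65 kgf·cm.

628 kgf·cm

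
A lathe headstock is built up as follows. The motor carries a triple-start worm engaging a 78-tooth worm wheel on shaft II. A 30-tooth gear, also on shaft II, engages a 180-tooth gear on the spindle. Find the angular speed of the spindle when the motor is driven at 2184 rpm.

14 rpm

the motor → shaft II (worm, 78/3): 2184 ÷ 26 = 84 rpm
shaft II → the spindle (gear mesh, 180/30): 84 ÷ 6 = 14 rpm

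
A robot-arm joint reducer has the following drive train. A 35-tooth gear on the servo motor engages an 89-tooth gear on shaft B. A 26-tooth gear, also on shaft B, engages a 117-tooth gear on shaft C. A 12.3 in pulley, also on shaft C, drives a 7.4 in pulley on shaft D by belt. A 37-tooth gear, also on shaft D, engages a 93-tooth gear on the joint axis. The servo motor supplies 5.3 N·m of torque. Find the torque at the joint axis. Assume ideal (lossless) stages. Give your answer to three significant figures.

Gear mesh: ratio = 89/35 = 2.5429; torque at shaft B = 5.3 × 2.5429 = 13.477 N·m.
Gear mesh: ratio = 117/26 = 4.5; torque at shaft C = 13.477 × 4.5 = 60.647 N·m.
Belt: ratio = 7.4/12.3 = 0.60163; torque at shaft D = 60.647 × 0.60163 = 36.487 N·m.
Gear mesh: ratio = 93/37 = 2.5135; torque at the joint axis = 36.487 × 2.5135 = 91.71 N·m.

91.7 N·m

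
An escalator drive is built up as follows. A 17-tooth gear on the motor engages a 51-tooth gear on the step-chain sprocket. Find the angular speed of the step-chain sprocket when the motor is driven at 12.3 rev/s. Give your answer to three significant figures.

4.10 rev/s

the motor → the step-chain sprocket (gear mesh, 51/17): 12.3 ÷ 3 = 4.1 rev/s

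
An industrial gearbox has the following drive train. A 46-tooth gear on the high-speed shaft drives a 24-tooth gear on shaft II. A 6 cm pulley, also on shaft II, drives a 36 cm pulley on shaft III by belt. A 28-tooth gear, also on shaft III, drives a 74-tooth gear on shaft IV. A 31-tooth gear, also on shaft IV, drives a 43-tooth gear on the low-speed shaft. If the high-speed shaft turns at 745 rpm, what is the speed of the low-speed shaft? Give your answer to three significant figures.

64.9 rpm

Gear mesh: ratio = 24/46 = 0.52174, so shaft II turns at 745 / 0.52174 = 1427.9 rpm.
Belt: ratio = 36/6 = 6, so shaft III turns at 1427.9 / 6 = 237.99 rpm.
Gear mesh: ratio = 74/28 = 2.6429, so shaft IV turns at 237.99 / 2.6429 = 90.049 rpm.
Gear mesh: ratio = 43/31 = 1.3871, so the low-speed shaft turns at 90.049 / 1.3871 = 64.919 rpm.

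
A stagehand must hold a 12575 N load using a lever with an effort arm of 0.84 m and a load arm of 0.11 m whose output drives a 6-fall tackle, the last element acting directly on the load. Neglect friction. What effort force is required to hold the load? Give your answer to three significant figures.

Lever MA = effort arm / load arm = 0.84/0.11 = 7.6364.
Block-and-tackle MA = number of supporting rope parts = 6.
Combined ideal MA = 7.6364 × 6 = 45.818.
Effort = load / MA = 12575 / 45.818 = 274.45 N.

274 N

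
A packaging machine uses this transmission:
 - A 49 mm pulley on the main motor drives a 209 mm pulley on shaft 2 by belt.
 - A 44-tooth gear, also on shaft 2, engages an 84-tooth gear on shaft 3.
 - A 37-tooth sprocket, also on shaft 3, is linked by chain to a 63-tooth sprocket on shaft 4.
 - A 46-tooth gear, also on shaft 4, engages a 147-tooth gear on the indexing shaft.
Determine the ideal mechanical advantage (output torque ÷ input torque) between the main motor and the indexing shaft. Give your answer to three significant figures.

44.3

Each stage contributes driven/driver: belt 209/49 = 4.2653, gear mesh 84/44 = 1.9091, chain 63/37 = 1.7027, gear mesh 147/46 = 3.1957.
Overall: 4.2653 × 1.9091 × 1.7027 × 3.1957 = 44.307.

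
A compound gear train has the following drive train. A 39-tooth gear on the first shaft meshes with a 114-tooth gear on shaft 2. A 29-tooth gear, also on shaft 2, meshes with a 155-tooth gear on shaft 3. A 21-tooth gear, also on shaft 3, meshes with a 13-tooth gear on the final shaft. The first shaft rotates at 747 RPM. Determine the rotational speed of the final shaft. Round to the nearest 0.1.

Gear mesh: ratio = 114/39 = 2.9231, so shaft 2 turns at 747 / 2.9231 = 255.55 RPM.
Gear mesh: ratio = 155/29 = 5.3448, so shaft 3 turns at 255.55 / 5.3448 = 47.813 RPM.
Gear mesh: ratio = 13/21 = 0.61905, so the final shaft turns at 47.813 / 0.61905 = 77.237 RPM.

77.2 RPM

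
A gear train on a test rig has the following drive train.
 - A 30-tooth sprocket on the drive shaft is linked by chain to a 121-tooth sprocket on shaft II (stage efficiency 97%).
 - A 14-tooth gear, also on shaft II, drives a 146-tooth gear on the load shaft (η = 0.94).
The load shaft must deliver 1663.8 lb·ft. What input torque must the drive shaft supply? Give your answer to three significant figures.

43.4 lb·ft

Overall ratio R = 4.0333 × 10.429 = 42.062; overall efficiency η = 0.97 × 0.94 = 0.9118.
Input torque = output torque / (R × η) = 1663.8 / (42.062 × 0.9118) = 43.382 lb·ft.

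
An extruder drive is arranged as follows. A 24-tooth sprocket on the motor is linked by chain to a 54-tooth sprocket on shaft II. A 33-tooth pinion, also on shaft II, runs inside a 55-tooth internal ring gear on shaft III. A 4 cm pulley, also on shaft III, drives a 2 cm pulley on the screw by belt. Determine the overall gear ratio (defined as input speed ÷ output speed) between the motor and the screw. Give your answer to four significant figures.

1.875

Each stage contributes driven/driver: chain 54/24 = 2.25, internal gear 55/33 = 1.6667, belt 2/4 = 0.5.
Overall: 2.25 × 1.6667 × 0.5 = 1.875.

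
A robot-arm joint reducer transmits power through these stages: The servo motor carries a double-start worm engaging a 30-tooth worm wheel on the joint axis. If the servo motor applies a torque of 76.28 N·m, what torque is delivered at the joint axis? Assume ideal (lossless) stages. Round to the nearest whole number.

1144 N·m

Worm: ratio = 30/2 = 15; torque at the joint axis = 76.28 × 15 = 1144.2 N·m.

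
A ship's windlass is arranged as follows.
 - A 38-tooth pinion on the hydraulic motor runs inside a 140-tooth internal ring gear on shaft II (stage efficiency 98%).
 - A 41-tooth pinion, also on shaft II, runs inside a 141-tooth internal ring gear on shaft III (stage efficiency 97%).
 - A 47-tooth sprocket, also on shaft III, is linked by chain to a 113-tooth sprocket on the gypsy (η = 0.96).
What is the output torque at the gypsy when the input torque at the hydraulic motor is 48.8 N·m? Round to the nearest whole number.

1357 N·m

After the internal gear (140/38): 48.8 × 3.6842 × 0.98 = 176.19 N·m
After the internal gear (141/41): 176.19 × 3.439 × 0.97 = 587.76 N·m
After the chain (113/47): 587.76 × 2.4043 × 0.96 = 1356.6 N·m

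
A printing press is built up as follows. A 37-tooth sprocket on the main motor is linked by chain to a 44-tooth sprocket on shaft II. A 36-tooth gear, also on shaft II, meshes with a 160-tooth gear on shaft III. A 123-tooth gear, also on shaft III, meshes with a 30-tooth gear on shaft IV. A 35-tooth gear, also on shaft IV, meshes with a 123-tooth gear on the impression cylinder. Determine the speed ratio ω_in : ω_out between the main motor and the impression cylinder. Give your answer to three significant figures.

4.53

Each stage contributes driven/driver: chain 44/37 = 1.1892, gear mesh 160/36 = 4.4444, gear mesh 30/123 = 0.2439, gear mesh 123/35 = 3.5143.
Overall: 1.1892 × 4.4444 × 0.2439 × 3.5143 = 4.5302.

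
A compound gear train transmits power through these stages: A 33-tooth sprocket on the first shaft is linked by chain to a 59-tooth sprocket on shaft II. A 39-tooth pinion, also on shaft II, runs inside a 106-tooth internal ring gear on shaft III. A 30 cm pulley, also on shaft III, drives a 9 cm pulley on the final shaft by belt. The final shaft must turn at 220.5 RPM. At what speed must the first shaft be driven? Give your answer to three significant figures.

Overall ratio R = 1.7879 × 2.7179 × 0.3 = 1.4578.
Required input speed = output speed × R = 220.5 × 1.4578 = 321.45 RPM.

321 RPM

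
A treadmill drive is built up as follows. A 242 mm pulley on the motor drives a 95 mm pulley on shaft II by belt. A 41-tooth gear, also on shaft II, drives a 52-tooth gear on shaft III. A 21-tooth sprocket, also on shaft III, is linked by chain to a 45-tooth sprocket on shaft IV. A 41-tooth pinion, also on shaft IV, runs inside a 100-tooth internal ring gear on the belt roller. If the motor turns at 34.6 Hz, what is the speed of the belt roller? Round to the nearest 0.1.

the motor → shaft II (belt, 95/242): 34.6 ÷ 0.39256 = 88.139 Hz
shaft II → shaft III (gear mesh, 52/41): 88.139 ÷ 1.2683 = 69.494 Hz
shaft III → shaft IV (chain, 45/21): 69.494 ÷ 2.1429 = 32.431 Hz
shaft IV → the belt roller (internal gear, 100/41): 32.431 ÷ 2.439 = 13.297 Hz

13.3 Hz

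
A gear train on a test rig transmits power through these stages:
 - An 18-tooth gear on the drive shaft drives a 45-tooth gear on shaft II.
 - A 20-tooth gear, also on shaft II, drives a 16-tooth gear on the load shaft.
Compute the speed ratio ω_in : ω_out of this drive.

Each stage contributes driven/driver: gear mesh 45/18 = 2.5, gear mesh 16/20 = 0.8.
Overall: 2.5 × 0.8 = 2.

2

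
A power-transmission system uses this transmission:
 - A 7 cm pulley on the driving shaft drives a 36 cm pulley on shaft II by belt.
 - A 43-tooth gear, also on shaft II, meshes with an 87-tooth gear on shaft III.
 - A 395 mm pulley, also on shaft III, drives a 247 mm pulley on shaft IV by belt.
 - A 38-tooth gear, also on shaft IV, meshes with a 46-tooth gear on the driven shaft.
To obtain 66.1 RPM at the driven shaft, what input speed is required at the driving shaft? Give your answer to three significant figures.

521 RPM

Overall ratio R = 5.1429 × 2.0233 × 0.62532 × 1.2105 = 7.8764.
Required input speed = output speed × R = 66.1 × 7.8764 = 520.63 RPM.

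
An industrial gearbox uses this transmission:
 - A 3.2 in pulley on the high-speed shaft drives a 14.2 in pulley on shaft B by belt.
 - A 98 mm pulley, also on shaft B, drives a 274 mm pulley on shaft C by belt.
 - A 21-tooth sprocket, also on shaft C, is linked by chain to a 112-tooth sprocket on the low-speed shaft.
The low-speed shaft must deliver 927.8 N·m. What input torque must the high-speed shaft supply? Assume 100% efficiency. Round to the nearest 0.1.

Overall ratio R = 4.4375 × 2.7959 × 5.3333 = 66.17.
Input torque = output torque / R = 927.8 / 66.17 = 14.021 N·m.

14.0 N·m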